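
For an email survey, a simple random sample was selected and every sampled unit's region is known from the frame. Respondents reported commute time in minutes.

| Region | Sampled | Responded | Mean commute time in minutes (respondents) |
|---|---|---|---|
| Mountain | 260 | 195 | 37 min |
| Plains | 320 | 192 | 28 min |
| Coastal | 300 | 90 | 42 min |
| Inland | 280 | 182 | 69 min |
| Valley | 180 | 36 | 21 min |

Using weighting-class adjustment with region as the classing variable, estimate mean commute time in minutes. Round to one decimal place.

40.5

Class response rates: Mountain 195/260 = 75%, Plains 192/320 = 60%, Coastal 90/300 = 30%, Inland 182/280 = 65%, Valley 36/180 = 20%.
Each respondent's weight = sampled/responded in their class; summing within a class gives n_sampled, so:
  Mountain: 260 × 37 = 9620
  Plains: 320 × 28 = 8960
  Coastal: 300 × 42 = 12,600
  Inland: 280 × 69 = 19,320
  Valley: 180 × 21 = 3780
Adjusted estimate = 54,280 / 1,340 = 40.5075 → 40.5.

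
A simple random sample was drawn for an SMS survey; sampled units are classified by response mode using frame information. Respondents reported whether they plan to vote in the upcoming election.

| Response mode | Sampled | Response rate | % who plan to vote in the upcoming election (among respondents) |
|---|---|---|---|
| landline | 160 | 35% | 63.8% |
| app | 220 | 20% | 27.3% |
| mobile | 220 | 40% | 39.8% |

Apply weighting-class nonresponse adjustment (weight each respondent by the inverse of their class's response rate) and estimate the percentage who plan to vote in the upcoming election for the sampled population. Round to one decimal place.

Inverse-response-rate weighting restores each class to its sampled count, so class totals weight by n_sampled:
  landline: 160 × 63.8 = 10,208
  app: 220 × 27.3 = 6006
  mobile: 220 × 39.8 = 8756
Adjusted estimate = 24,970 / 600 = 41.6167 → 41.6%.

41.6%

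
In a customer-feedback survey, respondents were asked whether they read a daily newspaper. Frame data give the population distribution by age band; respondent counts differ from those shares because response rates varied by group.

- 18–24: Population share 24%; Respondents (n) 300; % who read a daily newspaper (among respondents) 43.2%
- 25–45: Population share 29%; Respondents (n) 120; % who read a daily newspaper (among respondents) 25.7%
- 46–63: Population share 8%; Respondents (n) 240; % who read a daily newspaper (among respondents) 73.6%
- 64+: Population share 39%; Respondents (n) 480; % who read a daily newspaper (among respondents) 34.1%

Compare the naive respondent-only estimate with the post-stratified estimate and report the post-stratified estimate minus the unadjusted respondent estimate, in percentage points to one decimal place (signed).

-6.9 percentage points

Naive respondent-only estimate (weights = respondent counts):
  (300/1140)×43.2 + (120/1140)×25.7 + (240/1140)×73.6 + (480/1140)×34.1 = 43.9263%
Post-stratified estimate weights by population shares:
  0.24×43.2 + 0.29×25.7 + 0.08×73.6 + 0.39×34.1 = 37.008%
Difference = 37.008 − 43.9263 = -6.9183 pp.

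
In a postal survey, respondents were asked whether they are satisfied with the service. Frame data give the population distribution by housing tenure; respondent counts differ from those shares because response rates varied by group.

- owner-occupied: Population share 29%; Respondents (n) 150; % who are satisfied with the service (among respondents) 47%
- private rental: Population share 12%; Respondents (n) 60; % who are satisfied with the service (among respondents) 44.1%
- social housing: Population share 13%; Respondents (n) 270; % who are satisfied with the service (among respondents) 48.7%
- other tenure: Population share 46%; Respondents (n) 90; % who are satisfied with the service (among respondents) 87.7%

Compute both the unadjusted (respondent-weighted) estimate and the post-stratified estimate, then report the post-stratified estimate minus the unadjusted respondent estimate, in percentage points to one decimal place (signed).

Naive respondent-only estimate (weights = respondent counts):
  (150/570)×47 + (60/570)×44.1 + (270/570)×48.7 + (90/570)×87.7 = 53.9263%
Post-stratified estimate weights by population shares:
  0.29×47 + 0.12×44.1 + 0.13×48.7 + 0.46×87.7 = 65.595%
Difference = 65.595 − 53.9263 = 11.6687 pp.

+11.7 percentage points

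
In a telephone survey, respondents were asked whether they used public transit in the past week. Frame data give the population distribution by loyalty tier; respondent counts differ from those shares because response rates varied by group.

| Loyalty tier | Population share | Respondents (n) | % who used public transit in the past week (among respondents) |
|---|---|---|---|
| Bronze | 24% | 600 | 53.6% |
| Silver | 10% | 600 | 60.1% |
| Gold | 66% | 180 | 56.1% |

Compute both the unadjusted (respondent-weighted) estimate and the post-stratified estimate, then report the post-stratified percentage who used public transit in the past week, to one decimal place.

55.9%

Without adjustment, the pooled respondent share is:
  (600/1380)×53.6 + (600/1380)×60.1 + (180/1380)×56.1 = 56.7522%
Reweighting by population loyalty tier shares:
  0.24×53.6 + 0.1×60.1 + 0.66×56.1 = 55.9%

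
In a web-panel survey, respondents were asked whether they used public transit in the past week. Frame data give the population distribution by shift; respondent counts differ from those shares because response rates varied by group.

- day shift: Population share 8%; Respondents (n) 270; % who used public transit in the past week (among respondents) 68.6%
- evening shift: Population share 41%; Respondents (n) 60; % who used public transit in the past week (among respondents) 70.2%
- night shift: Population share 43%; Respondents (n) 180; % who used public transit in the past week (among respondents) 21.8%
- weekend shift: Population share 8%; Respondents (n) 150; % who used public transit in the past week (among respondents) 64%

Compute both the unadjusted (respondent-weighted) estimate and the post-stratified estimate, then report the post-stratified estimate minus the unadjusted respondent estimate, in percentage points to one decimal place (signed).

Unadjusted (pooled respondent) estimate weights by respondent counts:
  (270/660)×68.6 + (60/660)×70.2 + (180/660)×21.8 + (150/660)×64 = 54.9364%
Post-stratified estimate weights by population shares:
  0.08×68.6 + 0.41×70.2 + 0.43×21.8 + 0.08×64 = 48.764%
Difference = 48.764 − 54.9364 = -6.1724 pp.

-6.2 percentage points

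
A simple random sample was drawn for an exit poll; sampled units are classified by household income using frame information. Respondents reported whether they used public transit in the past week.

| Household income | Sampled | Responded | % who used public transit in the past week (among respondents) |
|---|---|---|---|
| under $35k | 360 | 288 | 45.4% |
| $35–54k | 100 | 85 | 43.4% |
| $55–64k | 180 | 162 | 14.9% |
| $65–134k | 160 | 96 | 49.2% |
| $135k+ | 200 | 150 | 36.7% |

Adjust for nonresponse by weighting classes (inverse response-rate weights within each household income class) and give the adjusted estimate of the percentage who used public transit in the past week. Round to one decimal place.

38.6%

Response rates by class: under $35k 288/360 = 80%, $35–54k 85/100 = 85%, $55–64k 162/180 = 90%, $65–134k 96/160 = 60%, $135k+ 150/200 = 75%.
With weight = n_sampled/n_responded per class, the weighted class total is n_sampled:
  under $35k: 360 × 45.4 = 16,344
  $35–54k: 100 × 43.4 = 4340
  $55–64k: 180 × 14.9 = 2682
  $65–134k: 160 × 49.2 = 7872
  $135k+: 200 × 36.7 = 7340
Adjusted estimate = 38,578 / 1,000 = 38.578 → 38.6%.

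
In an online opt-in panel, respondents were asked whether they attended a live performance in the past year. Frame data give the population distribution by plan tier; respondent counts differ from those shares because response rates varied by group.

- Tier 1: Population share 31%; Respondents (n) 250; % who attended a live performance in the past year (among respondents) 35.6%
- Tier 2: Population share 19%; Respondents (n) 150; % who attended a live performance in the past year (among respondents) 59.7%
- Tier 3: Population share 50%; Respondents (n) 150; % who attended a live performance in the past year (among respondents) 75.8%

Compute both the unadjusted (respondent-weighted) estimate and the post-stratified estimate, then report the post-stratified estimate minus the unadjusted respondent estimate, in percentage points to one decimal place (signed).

+7.1 percentage points

Without adjustment, the pooled respondent share is:
  (250/550)×35.6 + (150/550)×59.7 + (150/550)×75.8 = 53.1364%
Post-stratified estimate weights by population shares:
  0.31×35.6 + 0.19×59.7 + 0.5×75.8 = 60.279%
Difference = 60.279 − 53.1364 = 7.1426 pp.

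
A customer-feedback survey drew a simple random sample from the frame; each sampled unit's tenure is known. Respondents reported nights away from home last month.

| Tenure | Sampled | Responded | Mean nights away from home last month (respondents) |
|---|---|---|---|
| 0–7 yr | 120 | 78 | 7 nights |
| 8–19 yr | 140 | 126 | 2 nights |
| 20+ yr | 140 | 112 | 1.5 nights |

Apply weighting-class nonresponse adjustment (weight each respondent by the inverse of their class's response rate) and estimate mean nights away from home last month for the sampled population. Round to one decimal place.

Class response rates: 0–7 yr 78/120 = 65%, 8–19 yr 126/140 = 90%, 20+ yr 112/140 = 80%.
Inverse-response-rate weighting restores each class to its sampled count, so class totals weight by n_sampled:
  0–7 yr: 120 × 7 = 840
  8–19 yr: 140 × 2 = 280
  20+ yr: 140 × 1.5 = 210
Adjusted estimate = 1330 / 400 = 3.325 → 3.3.

3.3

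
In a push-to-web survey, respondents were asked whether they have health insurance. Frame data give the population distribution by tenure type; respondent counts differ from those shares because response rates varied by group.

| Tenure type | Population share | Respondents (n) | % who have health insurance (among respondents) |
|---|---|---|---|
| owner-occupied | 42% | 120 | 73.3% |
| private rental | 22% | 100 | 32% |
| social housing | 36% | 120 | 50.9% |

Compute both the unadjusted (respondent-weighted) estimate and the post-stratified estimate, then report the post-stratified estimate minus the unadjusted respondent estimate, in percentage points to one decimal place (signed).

Unadjusted (pooled respondent) estimate weights by respondent counts:
  (120/340)×73.3 + (100/340)×32 + (120/340)×50.9 = 53.2471%
Post-stratified estimate weights by population shares:
  0.42×73.3 + 0.22×32 + 0.36×50.9 = 56.15%
Difference = 56.15 − 53.2471 = 2.9029 pp.

+2.9 percentage points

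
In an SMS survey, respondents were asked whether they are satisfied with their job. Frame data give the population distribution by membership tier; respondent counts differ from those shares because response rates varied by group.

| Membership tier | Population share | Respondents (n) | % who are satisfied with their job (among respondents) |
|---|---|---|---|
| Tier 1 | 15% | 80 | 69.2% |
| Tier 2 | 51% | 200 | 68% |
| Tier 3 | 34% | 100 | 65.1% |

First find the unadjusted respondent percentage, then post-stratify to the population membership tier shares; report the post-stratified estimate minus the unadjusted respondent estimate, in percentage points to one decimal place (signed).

-0.3 percentage points

Naive respondent-only estimate (weights = respondent counts):
  (80/380)×69.2 + (200/380)×68 + (100/380)×65.1 = 67.4895%
Post-stratifying to population shares instead:
  0.15×69.2 + 0.51×68 + 0.34×65.1 = 67.194%
Difference = 67.194 − 67.4895 = -0.2955 pp.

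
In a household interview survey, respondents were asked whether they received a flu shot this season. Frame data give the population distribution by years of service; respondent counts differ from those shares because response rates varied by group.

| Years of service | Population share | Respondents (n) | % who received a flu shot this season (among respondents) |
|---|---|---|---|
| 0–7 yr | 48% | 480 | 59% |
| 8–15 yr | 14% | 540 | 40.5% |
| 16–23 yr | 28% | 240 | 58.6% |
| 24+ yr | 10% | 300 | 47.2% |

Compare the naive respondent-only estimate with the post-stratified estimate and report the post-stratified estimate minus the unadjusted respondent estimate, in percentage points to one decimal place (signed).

+4.9 percentage points

Without adjustment, the pooled respondent share is:
  (480/1560)×59 + (540/1560)×40.5 + (240/1560)×58.6 + (300/1560)×47.2 = 50.2654%
Reweighting by population years of service shares:
  0.48×59 + 0.14×40.5 + 0.28×58.6 + 0.1×47.2 = 55.118%
Difference = 55.118 − 50.2654 = 4.8526 pp.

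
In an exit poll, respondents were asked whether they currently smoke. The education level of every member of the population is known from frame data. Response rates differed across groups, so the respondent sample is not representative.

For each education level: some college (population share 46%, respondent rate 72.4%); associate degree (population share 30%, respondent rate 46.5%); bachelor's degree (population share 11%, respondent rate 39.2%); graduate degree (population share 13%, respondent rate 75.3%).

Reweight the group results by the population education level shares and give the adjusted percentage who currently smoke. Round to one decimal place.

61.4%

Weight each group's respondent value by its population share:
  some college: 0.46 × 72.4 = 33.304
  associate degree: 0.3 × 46.5 = 13.95
  bachelor's degree: 0.11 × 39.2 = 4.312
  graduate degree: 0.13 × 75.3 = 9.789
Post-stratified estimate = 61.355 → 61.4%.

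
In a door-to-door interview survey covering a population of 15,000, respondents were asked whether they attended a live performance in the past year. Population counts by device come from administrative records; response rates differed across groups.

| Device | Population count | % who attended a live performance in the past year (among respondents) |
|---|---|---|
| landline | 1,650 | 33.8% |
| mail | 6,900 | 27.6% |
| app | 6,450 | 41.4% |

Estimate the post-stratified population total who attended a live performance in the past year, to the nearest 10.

5,130

Apply each group's respondent rate to its population count:
  landline: 1,650 × 33.8% = 557.7
  mail: 6,900 × 27.6% = 1904.4
  app: 6,450 × 41.4% = 2670.3
Estimated total = 5132.4 → 5,130.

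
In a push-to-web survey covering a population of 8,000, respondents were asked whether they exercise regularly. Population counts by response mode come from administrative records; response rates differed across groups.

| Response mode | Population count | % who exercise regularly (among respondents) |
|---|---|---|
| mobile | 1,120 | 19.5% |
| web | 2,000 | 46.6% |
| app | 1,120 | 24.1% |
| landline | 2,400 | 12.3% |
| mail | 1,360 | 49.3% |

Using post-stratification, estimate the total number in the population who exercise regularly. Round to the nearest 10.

2,390

Each cell contributes its population count × the respondent rate:
  mobile: 1,120 × 19.5% = 218.4
  web: 2,000 × 46.6% = 932
  app: 1,120 × 24.1% = 269.92
  landline: 2,400 × 12.3% = 295.2
  mail: 1,360 × 49.3% = 670.48
Estimated total = 2386 → 2,390.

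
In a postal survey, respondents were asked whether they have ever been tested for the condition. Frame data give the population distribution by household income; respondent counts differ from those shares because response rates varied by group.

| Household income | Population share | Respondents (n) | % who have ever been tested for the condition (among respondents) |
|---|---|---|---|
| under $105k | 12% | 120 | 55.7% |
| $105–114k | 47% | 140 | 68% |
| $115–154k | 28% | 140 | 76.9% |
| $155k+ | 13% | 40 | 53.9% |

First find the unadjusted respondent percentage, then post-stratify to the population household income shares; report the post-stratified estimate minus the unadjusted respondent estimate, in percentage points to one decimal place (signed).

+1.0 percentage points

Unadjusted (pooled respondent) estimate weights by respondent counts:
  (120/440)×55.7 + (140/440)×68 + (140/440)×76.9 + (40/440)×53.9 = 66.1955%
Reweighting by population household income shares:
  0.12×55.7 + 0.47×68 + 0.28×76.9 + 0.13×53.9 = 67.183%
Difference = 67.183 − 66.1955 = 0.9875 pp.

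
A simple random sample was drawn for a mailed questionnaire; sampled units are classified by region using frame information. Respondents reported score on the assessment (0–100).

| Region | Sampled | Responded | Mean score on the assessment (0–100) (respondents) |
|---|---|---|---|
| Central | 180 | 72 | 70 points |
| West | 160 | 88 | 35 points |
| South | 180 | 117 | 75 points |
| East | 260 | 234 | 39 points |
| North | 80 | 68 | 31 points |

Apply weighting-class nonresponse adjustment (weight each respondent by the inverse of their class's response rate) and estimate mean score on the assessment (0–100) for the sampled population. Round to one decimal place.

51.5

Response rates by class: Central 72/180 = 40%, West 88/160 = 55%, South 117/180 = 65%, East 234/260 = 90%, North 68/80 = 85%.
Weighting each respondent by the inverse class response rate inflates each class back to its sampled size, so the class weight is n_sampled:
  Central: 180 × 70 = 12,600
  West: 160 × 35 = 5600
  South: 180 × 75 = 13,500
  East: 260 × 39 = 10,140
  North: 80 × 31 = 2480
Adjusted estimate = 44,320 / 860 = 51.5349 → 51.5.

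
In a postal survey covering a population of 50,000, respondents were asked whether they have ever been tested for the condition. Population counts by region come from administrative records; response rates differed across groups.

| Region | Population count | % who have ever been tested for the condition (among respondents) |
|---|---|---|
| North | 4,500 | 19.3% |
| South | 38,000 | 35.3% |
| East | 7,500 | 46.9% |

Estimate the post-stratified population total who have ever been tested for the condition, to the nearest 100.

17,800

Each cell contributes its population count × the respondent rate:
  North: 4,500 × 19.3% = 868.5
  South: 38,000 × 35.3% = 13,414
  East: 7,500 × 46.9% = 3517.5
Estimated total = 17,800 → 17,800.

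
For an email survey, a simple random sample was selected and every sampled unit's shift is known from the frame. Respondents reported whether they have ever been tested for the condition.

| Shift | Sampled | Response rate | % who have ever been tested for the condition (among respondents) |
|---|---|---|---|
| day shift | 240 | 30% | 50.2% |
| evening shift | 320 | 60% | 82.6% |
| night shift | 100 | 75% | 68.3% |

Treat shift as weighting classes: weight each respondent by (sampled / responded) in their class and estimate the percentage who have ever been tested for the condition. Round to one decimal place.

Each respondent's weight = sampled/responded in their class; summing within a class gives n_sampled, so:
  day shift: 240 × 50.2 = 12,048
  evening shift: 320 × 82.6 = 26,432
  night shift: 100 × 68.3 = 6830
Adjusted estimate = 45,310 / 660 = 68.6515 → 68.7%.

68.7%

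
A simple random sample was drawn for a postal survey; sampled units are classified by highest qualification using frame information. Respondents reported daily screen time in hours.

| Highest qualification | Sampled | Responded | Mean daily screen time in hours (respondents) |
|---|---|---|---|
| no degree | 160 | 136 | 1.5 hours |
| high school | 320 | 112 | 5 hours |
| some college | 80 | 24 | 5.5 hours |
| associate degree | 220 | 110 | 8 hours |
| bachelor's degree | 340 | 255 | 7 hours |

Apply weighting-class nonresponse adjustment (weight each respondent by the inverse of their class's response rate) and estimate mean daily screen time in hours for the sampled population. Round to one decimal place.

5.7

Response rates by class: no degree 136/160 = 85%, high school 112/320 = 35%, some college 24/80 = 30%, associate degree 110/220 = 50%, bachelor's degree 255/340 = 75%.
Inverse-response-rate weighting restores each class to its sampled count, so class totals weight by n_sampled:
  no degree: 160 × 1.5 = 240
  high school: 320 × 5 = 1600
  some college: 80 × 5.5 = 440
  associate degree: 220 × 8 = 1760
  bachelor's degree: 340 × 7 = 2380
Adjusted estimate = 6420 / 1,120 = 5.73214 → 5.7.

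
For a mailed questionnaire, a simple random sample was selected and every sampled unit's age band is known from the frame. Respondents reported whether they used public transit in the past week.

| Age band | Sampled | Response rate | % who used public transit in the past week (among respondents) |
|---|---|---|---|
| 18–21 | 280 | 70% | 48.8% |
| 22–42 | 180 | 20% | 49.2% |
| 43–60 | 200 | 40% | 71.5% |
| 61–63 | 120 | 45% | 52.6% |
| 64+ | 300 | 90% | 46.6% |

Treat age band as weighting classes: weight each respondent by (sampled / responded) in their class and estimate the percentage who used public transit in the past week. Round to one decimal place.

With weight = n_sampled/n_responded per class, the weighted class total is n_sampled:
  18–21: 280 × 48.8 = 13,664
  22–42: 180 × 49.2 = 8856
  43–60: 200 × 71.5 = 14,300
  61–63: 120 × 52.6 = 6312
  64+: 300 × 46.6 = 13,980
Adjusted estimate = 57,112 / 1,080 = 52.8815 → 52.9%.

52.9%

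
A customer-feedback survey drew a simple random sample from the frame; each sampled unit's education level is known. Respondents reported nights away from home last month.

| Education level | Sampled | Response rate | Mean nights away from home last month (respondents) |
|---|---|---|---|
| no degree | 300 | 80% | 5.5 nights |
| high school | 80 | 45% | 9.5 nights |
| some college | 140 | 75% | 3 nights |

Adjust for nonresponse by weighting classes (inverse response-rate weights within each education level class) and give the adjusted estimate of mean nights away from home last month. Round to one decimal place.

5.4

With weight = n_sampled/n_responded per class, the weighted class total is n_sampled:
  no degree: 300 × 5.5 = 1650
  high school: 80 × 9.5 = 760
  some college: 140 × 3 = 420
Adjusted estimate = 2830 / 520 = 5.44231 → 5.4.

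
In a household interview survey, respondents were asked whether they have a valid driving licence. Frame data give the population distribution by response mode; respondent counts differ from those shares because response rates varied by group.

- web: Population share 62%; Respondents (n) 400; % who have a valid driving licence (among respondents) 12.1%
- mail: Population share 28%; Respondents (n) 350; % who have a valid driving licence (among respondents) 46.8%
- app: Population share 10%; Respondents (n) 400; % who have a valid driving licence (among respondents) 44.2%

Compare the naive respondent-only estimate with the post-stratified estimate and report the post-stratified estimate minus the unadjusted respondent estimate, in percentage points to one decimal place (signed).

-8.8 percentage points

Without adjustment, the pooled respondent share is:
  (400/1150)×12.1 + (350/1150)×46.8 + (400/1150)×44.2 = 33.8261%
Post-stratified estimate weights by population shares:
  0.62×12.1 + 0.28×46.8 + 0.1×44.2 = 25.026%
Difference = 25.026 − 33.8261 = -8.8001 pp.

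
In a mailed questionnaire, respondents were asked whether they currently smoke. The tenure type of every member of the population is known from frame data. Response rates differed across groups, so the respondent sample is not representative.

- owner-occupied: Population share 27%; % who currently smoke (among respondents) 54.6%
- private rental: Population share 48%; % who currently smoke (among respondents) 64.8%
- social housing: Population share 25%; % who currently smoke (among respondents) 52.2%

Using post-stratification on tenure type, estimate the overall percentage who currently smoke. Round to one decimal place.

Reweight to the known tenure type distribution:
  owner-occupied: 0.27 × 54.6 = 14.742
  private rental: 0.48 × 64.8 = 31.104
  social housing: 0.25 × 52.2 = 13.05
Post-stratified estimate = 58.896 → 58.9%.

58.9%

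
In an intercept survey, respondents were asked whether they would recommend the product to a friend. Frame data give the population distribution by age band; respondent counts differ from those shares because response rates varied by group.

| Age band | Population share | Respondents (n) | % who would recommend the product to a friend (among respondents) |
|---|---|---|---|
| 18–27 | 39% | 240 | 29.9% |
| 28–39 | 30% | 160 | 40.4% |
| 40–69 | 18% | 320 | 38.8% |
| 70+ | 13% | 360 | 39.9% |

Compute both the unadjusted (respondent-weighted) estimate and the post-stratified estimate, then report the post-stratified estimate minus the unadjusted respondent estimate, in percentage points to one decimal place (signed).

-1.5 percentage points

Without adjustment, the pooled respondent share is:
  (240/1080)×29.9 + (160/1080)×40.4 + (320/1080)×38.8 + (360/1080)×39.9 = 37.4259%
Post-stratified estimate weights by population shares:
  0.39×29.9 + 0.3×40.4 + 0.18×38.8 + 0.13×39.9 = 35.952%
Difference = 35.952 − 37.4259 = -1.4739 pp.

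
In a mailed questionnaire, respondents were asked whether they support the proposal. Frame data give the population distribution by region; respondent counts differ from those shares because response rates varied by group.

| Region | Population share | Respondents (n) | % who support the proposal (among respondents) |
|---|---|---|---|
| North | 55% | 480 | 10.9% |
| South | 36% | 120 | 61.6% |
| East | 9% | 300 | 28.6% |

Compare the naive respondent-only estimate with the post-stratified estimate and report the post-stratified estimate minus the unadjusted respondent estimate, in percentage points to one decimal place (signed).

Unadjusted (pooled respondent) estimate weights by respondent counts:
  (480/900)×10.9 + (120/900)×61.6 + (300/900)×28.6 = 23.56%
Post-stratified estimate weights by population shares:
  0.55×10.9 + 0.36×61.6 + 0.09×28.6 = 30.745%
Difference = 30.745 − 23.56 = 7.185 pp.

+7.2 percentage points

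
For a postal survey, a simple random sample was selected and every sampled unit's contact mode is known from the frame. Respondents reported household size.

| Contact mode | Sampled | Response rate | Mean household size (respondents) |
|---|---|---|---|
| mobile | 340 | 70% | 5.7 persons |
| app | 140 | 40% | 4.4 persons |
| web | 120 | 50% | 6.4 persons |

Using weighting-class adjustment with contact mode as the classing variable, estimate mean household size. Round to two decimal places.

With weight = n_sampled/n_responded per class, the weighted class total is n_sampled:
  mobile: 340 × 5.7 = 1938
  app: 140 × 4.4 = 616
  web: 120 × 6.4 = 768
Adjusted estimate = 3322 / 600 = 5.53667 → 5.54.

5.54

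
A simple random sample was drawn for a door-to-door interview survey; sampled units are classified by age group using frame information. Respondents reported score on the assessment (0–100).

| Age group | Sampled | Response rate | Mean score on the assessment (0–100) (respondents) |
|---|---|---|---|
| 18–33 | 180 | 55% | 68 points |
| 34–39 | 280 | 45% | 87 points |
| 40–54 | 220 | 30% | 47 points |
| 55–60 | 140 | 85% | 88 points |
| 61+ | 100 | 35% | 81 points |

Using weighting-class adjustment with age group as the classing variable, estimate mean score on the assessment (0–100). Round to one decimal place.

With weight = n_sampled/n_responded per class, the weighted class total is n_sampled:
  18–33: 180 × 68 = 12,240
  34–39: 280 × 87 = 24,360
  40–54: 220 × 47 = 10,340
  55–60: 140 × 88 = 12,320
  61+: 100 × 81 = 8100
Adjusted estimate = 67,360 / 920 = 73.2174 → 73.2.

73.2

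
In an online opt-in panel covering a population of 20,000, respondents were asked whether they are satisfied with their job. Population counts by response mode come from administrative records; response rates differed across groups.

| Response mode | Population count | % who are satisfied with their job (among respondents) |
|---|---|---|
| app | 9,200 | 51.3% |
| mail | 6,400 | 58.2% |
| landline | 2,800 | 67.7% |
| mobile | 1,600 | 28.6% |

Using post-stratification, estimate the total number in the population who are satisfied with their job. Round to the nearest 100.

10,800

Each cell contributes its population count × the respondent rate:
  app: 9,200 × 51.3% = 4719.6
  mail: 6,400 × 58.2% = 3724.8
  landline: 2,800 × 67.7% = 1895.6
  mobile: 1,600 × 28.6% = 457.6
Estimated total = 10797.6 → 10,800.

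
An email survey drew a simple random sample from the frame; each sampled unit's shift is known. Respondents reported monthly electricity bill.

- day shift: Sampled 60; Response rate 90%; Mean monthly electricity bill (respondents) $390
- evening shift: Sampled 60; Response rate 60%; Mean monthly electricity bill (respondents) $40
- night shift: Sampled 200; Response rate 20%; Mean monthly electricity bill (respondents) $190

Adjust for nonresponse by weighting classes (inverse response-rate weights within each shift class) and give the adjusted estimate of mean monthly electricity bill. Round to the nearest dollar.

With weight = n_sampled/n_responded per class, the weighted class total is n_sampled:
  day shift: 60 × 390 = 23,400
  evening shift: 60 × 40 = 2400
  night shift: 200 × 190 = 38,000
Adjusted estimate = 63,800 / 320 = 199.375 → $199.

$199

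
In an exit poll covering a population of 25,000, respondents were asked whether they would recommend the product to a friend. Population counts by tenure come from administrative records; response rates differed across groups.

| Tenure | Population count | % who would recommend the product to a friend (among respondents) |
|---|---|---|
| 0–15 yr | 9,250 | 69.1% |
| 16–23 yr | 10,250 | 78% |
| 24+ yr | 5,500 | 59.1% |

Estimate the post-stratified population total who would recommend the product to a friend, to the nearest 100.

17,600

Estimated count per cell = population count × respondent percentage:
  0–15 yr: 9,250 × 69.1% = 6391.75
  16–23 yr: 10,250 × 78% = 7995
  24+ yr: 5,500 × 59.1% = 3250.5
Estimated total = 17637.2 → 17,600.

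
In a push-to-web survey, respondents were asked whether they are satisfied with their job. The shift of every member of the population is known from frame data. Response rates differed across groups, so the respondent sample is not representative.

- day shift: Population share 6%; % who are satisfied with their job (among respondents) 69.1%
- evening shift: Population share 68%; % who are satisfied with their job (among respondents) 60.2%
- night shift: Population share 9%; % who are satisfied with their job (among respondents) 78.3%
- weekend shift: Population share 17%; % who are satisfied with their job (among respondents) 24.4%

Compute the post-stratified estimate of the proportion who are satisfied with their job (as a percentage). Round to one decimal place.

Each cell contributes population-share × respondent value:
  day shift: 0.06 × 69.1 = 4.146
  evening shift: 0.68 × 60.2 = 40.936
  night shift: 0.09 × 78.3 = 7.047
  weekend shift: 0.17 × 24.4 = 4.148
Post-stratified estimate = 56.277 → 56.3%.

56.3%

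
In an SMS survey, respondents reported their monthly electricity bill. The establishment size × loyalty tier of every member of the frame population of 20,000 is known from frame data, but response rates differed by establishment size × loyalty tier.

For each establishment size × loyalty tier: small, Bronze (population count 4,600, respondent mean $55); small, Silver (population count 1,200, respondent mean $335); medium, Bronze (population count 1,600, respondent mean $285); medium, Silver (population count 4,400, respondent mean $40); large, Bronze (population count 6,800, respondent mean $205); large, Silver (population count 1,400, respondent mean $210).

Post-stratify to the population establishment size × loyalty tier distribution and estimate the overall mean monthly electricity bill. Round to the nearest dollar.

$149

Each cell contributes population-share × respondent value:
  small, Bronze: (4,600/20,000) × 55 = 12.65
  small, Silver: (1,200/20,000) × 335 = 20.1
  medium, Bronze: (1,600/20,000) × 285 = 22.8
  medium, Silver: (4,400/20,000) × 40 = 8.8
  large, Bronze: (6,800/20,000) × 205 = 69.7
  large, Silver: (1,400/20,000) × 210 = 14.7
Post-stratified estimate = 148.75 → $149.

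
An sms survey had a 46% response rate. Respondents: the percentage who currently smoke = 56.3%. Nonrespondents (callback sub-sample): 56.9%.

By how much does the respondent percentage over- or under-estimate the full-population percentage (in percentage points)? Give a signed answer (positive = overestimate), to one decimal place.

Nonresponse fraction = 1 − 0.46 = 0.54.
Bias = (nonresponse fraction) × (respondent percentage − nonrespondent percentage)
     = 0.54 × (56.3 − 56.9) = 0.54 × -0.6 = -0.324.

-0.3 percentage points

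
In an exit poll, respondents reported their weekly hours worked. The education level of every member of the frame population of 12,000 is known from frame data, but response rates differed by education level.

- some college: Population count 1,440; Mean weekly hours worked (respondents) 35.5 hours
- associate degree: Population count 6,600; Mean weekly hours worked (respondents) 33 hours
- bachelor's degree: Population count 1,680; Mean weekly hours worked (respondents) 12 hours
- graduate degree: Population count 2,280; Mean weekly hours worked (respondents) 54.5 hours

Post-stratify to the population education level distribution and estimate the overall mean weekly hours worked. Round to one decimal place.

Weight each group's respondent value by its population share:
  some college: (1,440/12,000) × 35.5 = 4.26
  associate degree: (6,600/12,000) × 33 = 18.15
  bachelor's degree: (1,680/12,000) × 12 = 1.68
  graduate degree: (2,280/12,000) × 54.5 = 10.355
Post-stratified estimate = 34.445 → 34.4.

34.4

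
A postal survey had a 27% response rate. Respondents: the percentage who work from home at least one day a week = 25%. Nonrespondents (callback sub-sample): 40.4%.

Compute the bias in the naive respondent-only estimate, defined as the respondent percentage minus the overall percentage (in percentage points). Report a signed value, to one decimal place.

-11.2 percentage points

Nonresponse fraction = 1 − 0.27 = 0.73.
Bias = (nonresponse fraction) × (respondent percentage − nonrespondent percentage)
     = 0.73 × (25 − 40.4) = 0.73 × -15.4 = -11.242.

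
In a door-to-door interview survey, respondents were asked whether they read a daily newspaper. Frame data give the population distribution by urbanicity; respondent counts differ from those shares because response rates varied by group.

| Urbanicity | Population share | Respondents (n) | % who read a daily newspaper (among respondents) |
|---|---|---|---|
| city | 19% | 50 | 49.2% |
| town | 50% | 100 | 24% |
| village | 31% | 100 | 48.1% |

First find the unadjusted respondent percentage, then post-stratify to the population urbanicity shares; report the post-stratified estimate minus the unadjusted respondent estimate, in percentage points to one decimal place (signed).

-2.4 percentage points

Unadjusted (pooled respondent) estimate weights by respondent counts:
  (50/250)×49.2 + (100/250)×24 + (100/250)×48.1 = 38.68%
Post-stratifying to population shares instead:
  0.19×49.2 + 0.5×24 + 0.31×48.1 = 36.259%
Difference = 36.259 − 38.68 = -2.421 pp.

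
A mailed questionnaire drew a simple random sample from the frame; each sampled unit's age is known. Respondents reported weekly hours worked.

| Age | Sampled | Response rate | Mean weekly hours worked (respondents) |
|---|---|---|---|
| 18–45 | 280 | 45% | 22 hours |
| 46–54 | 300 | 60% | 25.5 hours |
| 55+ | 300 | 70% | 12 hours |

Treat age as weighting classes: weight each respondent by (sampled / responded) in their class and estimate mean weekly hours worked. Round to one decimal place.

19.8

With weight = n_sampled/n_responded per class, the weighted class total is n_sampled:
  18–45: 280 × 22 = 6160
  46–54: 300 × 25.5 = 7650
  55+: 300 × 12 = 3600
Adjusted estimate = 17,410 / 880 = 19.7841 → 19.8.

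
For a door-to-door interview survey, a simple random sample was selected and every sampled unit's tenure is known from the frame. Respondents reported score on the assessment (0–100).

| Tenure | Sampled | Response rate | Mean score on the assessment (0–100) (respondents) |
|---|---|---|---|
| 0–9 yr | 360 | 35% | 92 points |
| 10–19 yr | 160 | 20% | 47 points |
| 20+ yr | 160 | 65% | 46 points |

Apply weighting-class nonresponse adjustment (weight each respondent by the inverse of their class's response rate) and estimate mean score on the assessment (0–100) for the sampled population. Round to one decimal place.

70.6

With weight = n_sampled/n_responded per class, the weighted class total is n_sampled:
  0–9 yr: 360 × 92 = 33,120
  10–19 yr: 160 × 47 = 7520
  20+ yr: 160 × 46 = 7360
Adjusted estimate = 48,000 / 680 = 70.5882 → 70.6.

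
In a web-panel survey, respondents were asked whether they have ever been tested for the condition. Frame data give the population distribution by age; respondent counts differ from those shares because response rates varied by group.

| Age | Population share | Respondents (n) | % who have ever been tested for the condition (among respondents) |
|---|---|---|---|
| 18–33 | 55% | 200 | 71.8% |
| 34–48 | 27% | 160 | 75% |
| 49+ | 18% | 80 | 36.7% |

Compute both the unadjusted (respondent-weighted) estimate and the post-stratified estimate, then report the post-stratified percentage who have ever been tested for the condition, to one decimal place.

Without adjustment, the pooled respondent share is:
  (200/440)×71.8 + (160/440)×75 + (80/440)×36.7 = 66.5818%
Post-stratified estimate weights by population shares:
  0.55×71.8 + 0.27×75 + 0.18×36.7 = 66.346%

66.3%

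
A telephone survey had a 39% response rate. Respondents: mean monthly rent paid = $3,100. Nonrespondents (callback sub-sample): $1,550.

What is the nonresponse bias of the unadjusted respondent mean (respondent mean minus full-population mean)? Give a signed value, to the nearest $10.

Nonresponse fraction = 1 − 0.39 = 0.61.
Bias = (nonresponse fraction) × (respondent mean − nonrespondent mean)
     = 0.61 × (3100 − 1550) = 0.61 × 1550 = 945.5.

+$950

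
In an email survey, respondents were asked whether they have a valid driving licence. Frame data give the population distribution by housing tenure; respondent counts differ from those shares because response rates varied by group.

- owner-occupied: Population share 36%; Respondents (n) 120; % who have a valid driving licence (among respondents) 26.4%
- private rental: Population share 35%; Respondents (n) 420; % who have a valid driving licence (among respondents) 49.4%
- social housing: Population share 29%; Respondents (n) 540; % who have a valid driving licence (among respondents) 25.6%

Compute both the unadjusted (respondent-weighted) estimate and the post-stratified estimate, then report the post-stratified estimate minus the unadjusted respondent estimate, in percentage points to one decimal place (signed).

-0.7 percentage points

Naive respondent-only estimate (weights = respondent counts):
  (120/1080)×26.4 + (420/1080)×49.4 + (540/1080)×25.6 = 34.9444%
Post-stratifying to population shares instead:
  0.36×26.4 + 0.35×49.4 + 0.29×25.6 = 34.218%
Difference = 34.218 − 34.9444 = -0.7264 pp.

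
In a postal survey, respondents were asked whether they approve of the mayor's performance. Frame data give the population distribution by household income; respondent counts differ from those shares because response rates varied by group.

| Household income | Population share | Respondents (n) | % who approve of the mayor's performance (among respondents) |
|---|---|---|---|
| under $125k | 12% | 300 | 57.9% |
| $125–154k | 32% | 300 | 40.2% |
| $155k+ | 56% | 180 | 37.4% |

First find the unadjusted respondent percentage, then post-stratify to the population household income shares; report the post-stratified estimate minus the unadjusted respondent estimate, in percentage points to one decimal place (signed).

-5.6 percentage points

Without adjustment, the pooled respondent share is:
  (300/780)×57.9 + (300/780)×40.2 + (180/780)×37.4 = 46.3615%
Reweighting by population household income shares:
  0.12×57.9 + 0.32×40.2 + 0.56×37.4 = 40.756%
Difference = 40.756 − 46.3615 = -5.6055 pp.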